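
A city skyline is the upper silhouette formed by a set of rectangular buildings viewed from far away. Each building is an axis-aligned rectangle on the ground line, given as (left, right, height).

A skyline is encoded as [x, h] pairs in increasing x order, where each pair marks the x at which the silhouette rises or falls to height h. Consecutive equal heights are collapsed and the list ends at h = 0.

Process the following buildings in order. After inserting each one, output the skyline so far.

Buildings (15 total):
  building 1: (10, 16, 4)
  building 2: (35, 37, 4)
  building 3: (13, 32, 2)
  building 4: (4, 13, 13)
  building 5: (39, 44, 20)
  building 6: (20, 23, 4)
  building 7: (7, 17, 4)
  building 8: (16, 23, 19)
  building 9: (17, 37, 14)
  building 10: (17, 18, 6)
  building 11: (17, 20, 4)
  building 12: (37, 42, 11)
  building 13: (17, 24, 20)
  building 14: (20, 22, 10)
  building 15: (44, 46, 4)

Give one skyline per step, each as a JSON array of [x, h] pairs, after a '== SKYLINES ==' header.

== SKYLINES ==
[[10,4],[16,0]]
[[10,4],[16,0],[35,4],[37,0]]
[[10,4],[16,2],[32,0],[35,4],[37,0]]
[[4,13],[13,4],[16,2],[32,0],[35,4],[37,0]]
[[4,13],[13,4],[16,2],[32,0],[35,4],[37,0],[39,20],[44,0]]
[[4,13],[13,4],[16,2],[20,4],[23,2],[32,0],[35,4],[37,0],[39,20],[44,0]]
[[4,13],[13,4],[17,2],[20,4],[23,2],[32,0],[35,4],[37,0],[39,20],[44,0]]
[[4,13],[13,4],[16,19],[23,2],[32,0],[35,4],[37,0],[39,20],[44,0]]
[[4,13],[13,4],[16,19],[23,14],[37,0],[39,20],[44,0]]
[[4,13],[13,4],[16,19],[23,14],[37,0],[39,20],[44,0]]
[[4,13],[13,4],[16,19],[23,14],[37,0],[39,20],[44,0]]
[[4,13],[13,4],[16,19],[23,14],[37,11],[39,20],[44,0]]
[[4,13],[13,4],[16,19],[17,20],[24,14],[37,11],[39,20],[44,0]]
[[4,13],[13,4],[16,19],[17,20],[24,14],[37,11],[39,20],[44,0]]
[[4,13],[13,4],[16,19],[17,20],[24,14],[37,11],[39,20],[44,4],[46,0]]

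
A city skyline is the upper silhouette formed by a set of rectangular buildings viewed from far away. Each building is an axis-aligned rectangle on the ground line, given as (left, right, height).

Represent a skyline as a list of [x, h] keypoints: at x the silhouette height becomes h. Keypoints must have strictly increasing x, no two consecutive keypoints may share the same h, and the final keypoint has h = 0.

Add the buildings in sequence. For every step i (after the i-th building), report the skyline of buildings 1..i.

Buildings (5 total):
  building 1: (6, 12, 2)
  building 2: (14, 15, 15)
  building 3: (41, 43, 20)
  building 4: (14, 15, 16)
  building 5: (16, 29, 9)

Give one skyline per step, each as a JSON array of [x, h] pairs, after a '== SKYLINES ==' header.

== SKYLINES ==
[[6,2],[12,0]]
[[6,2],[12,0],[14,15],[15,0]]
[[6,2],[12,0],[14,15],[15,0],[41,20],[43,0]]
[[6,2],[12,0],[14,16],[15,0],[41,20],[43,0]]
[[6,2],[12,0],[14,16],[15,0],[16,9],[29,0],[41,20],[43,0]]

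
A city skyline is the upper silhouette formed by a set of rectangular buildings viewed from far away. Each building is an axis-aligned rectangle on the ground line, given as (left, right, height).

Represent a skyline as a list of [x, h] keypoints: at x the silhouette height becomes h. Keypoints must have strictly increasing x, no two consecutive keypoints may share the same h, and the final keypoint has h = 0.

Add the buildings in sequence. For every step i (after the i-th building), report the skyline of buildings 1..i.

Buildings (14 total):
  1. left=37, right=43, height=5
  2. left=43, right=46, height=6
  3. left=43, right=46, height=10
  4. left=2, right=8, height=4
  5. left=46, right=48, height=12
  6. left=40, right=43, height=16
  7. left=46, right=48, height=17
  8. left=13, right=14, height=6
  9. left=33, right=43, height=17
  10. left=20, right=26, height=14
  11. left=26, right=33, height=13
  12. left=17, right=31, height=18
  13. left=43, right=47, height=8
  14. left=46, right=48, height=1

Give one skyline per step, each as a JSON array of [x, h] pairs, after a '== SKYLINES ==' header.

== SKYLINES ==
[[37,5],[43,0]]
[[37,5],[43,6],[46,0]]
[[37,5],[43,10],[46,0]]
[[2,4],[8,0],[37,5],[43,10],[46,0]]
[[2,4],[8,0],[37,5],[43,10],[46,12],[48,0]]
[[2,4],[8,0],[37,5],[40,16],[43,10],[46,12],[48,0]]
[[2,4],[8,0],[37,5],[40,16],[43,10],[46,17],[48,0]]
[[2,4],[8,0],[13,6],[14,0],[37,5],[40,16],[43,10],[46,17],[48,0]]
[[2,4],[8,0],[13,6],[14,0],[33,17],[43,10],[46,17],[48,0]]
[[2,4],[8,0],[13,6],[14,0],[20,14],[26,0],[33,17],[43,10],[46,17],[48,0]]
[[2,4],[8,0],[13,6],[14,0],[20,14],[26,13],[33,17],[43,10],[46,17],[48,0]]
[[2,4],[8,0],[13,6],[14,0],[17,18],[31,13],[33,17],[43,10],[46,17],[48,0]]
[[2,4],[8,0],[13,6],[14,0],[17,18],[31,13],[33,17],[43,10],[46,17],[48,0]]
[[2,4],[8,0],[13,6],[14,0],[17,18],[31,13],[33,17],[43,10],[46,17],[48,0]]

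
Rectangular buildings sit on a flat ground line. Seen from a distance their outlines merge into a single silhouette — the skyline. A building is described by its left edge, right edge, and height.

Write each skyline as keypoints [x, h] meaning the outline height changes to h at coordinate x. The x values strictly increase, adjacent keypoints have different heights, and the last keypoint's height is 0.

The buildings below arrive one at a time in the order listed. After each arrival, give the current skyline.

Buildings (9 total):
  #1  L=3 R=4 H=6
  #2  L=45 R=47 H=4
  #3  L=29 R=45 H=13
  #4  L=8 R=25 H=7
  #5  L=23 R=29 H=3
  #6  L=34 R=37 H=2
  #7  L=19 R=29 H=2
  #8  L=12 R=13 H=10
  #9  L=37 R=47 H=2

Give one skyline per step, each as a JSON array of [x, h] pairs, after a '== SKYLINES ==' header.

== SKYLINES ==
[[3,6],[4,0]]
[[3,6],[4,0],[45,4],[47,0]]
[[3,6],[4,0],[29,13],[45,4],[47,0]]
[[3,6],[4,0],[8,7],[25,0],[29,13],[45,4],[47,0]]
[[3,6],[4,0],[8,7],[25,3],[29,13],[45,4],[47,0]]
[[3,6],[4,0],[8,7],[25,3],[29,13],[45,4],[47,0]]
[[3,6],[4,0],[8,7],[25,3],[29,13],[45,4],[47,0]]
[[3,6],[4,0],[8,7],[12,10],[13,7],[25,3],[29,13],[45,4],[47,0]]
[[3,6],[4,0],[8,7],[12,10],[13,7],[25,3],[29,13],[45,4],[47,0]]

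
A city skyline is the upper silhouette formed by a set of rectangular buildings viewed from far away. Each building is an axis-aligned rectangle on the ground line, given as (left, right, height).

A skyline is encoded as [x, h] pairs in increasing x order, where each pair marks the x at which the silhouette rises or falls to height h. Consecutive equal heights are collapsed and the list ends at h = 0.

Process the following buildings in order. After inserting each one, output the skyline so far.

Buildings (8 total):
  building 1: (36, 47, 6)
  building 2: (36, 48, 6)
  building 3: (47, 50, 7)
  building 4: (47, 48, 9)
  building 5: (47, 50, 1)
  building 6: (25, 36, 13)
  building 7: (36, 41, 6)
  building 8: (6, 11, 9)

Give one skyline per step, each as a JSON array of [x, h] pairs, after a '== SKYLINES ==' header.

== SKYLINES ==
[[36,6],[47,0]]
[[36,6],[48,0]]
[[36,6],[47,7],[50,0]]
[[36,6],[47,9],[48,7],[50,0]]
[[36,6],[47,9],[48,7],[50,0]]
[[25,13],[36,6],[47,9],[48,7],[50,0]]
[[25,13],[36,6],[47,9],[48,7],[50,0]]
[[6,9],[11,0],[25,13],[36,6],[47,9],[48,7],[50,0]]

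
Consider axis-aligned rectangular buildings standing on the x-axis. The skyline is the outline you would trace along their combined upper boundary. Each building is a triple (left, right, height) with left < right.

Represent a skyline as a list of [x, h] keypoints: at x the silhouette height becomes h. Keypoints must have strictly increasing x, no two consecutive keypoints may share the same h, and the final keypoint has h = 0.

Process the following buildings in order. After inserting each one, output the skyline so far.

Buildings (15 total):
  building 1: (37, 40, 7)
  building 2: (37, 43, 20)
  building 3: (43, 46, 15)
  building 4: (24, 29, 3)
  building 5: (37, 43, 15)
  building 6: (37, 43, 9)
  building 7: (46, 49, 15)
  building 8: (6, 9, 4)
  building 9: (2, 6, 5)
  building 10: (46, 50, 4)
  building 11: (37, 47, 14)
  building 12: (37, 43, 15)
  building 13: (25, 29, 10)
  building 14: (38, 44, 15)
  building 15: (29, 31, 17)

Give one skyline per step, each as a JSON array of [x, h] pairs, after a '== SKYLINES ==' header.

== SKYLINES ==
[[37,7],[40,0]]
[[37,20],[43,0]]
[[37,20],[43,15],[46,0]]
[[24,3],[29,0],[37,20],[43,15],[46,0]]
[[24,3],[29,0],[37,20],[43,15],[46,0]]
[[24,3],[29,0],[37,20],[43,15],[46,0]]
[[24,3],[29,0],[37,20],[43,15],[49,0]]
[[6,4],[9,0],[24,3],[29,0],[37,20],[43,15],[49,0]]
[[2,5],[6,4],[9,0],[24,3],[29,0],[37,20],[43,15],[49,0]]
[[2,5],[6,4],[9,0],[24,3],[29,0],[37,20],[43,15],[49,4],[50,0]]
[[2,5],[6,4],[9,0],[24,3],[29,0],[37,20],[43,15],[49,4],[50,0]]
[[2,5],[6,4],[9,0],[24,3],[29,0],[37,20],[43,15],[49,4],[50,0]]
[[2,5],[6,4],[9,0],[24,3],[25,10],[29,0],[37,20],[43,15],[49,4],[50,0]]
[[2,5],[6,4],[9,0],[24,3],[25,10],[29,0],[37,20],[43,15],[49,4],[50,0]]
[[2,5],[6,4],[9,0],[24,3],[25,10],[29,17],[31,0],[37,20],[43,15],[49,4],[50,0]]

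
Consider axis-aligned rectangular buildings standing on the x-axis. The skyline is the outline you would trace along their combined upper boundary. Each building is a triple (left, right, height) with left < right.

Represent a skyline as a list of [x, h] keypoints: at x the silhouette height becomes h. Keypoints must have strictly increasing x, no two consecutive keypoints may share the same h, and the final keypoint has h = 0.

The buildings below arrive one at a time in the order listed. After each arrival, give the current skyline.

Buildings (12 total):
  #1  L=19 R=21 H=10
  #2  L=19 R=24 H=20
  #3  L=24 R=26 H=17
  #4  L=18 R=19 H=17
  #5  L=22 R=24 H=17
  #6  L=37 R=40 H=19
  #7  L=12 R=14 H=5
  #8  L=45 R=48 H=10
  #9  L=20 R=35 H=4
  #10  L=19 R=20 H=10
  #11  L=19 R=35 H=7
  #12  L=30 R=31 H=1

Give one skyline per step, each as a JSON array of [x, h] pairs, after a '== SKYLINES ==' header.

== SKYLINES ==
[[19,10],[21,0]]
[[19,20],[24,0]]
[[19,20],[24,17],[26,0]]
[[18,17],[19,20],[24,17],[26,0]]
[[18,17],[19,20],[24,17],[26,0]]
[[18,17],[19,20],[24,17],[26,0],[37,19],[40,0]]
[[12,5],[14,0],[18,17],[19,20],[24,17],[26,0],[37,19],[40,0]]
[[12,5],[14,0],[18,17],[19,20],[24,17],[26,0],[37,19],[40,0],[45,10],[48,0]]
[[12,5],[14,0],[18,17],[19,20],[24,17],[26,4],[35,0],[37,19],[40,0],[45,10],[48,0]]
[[12,5],[14,0],[18,17],[19,20],[24,17],[26,4],[35,0],[37,19],[40,0],[45,10],[48,0]]
[[12,5],[14,0],[18,17],[19,20],[24,17],[26,7],[35,0],[37,19],[40,0],[45,10],[48,0]]
[[12,5],[14,0],[18,17],[19,20],[24,17],[26,7],[35,0],[37,19],[40,0],[45,10],[48,0]]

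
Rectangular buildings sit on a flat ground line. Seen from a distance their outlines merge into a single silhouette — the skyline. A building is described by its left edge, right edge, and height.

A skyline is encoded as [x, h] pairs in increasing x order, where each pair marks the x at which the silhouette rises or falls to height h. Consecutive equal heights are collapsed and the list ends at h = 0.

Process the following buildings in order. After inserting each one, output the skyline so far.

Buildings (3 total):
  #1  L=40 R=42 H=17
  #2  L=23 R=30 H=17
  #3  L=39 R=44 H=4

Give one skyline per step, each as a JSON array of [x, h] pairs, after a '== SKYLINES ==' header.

== SKYLINES ==
[[40,17],[42,0]]
[[23,17],[30,0],[40,17],[42,0]]
[[23,17],[30,0],[39,4],[40,17],[42,4],[44,0]]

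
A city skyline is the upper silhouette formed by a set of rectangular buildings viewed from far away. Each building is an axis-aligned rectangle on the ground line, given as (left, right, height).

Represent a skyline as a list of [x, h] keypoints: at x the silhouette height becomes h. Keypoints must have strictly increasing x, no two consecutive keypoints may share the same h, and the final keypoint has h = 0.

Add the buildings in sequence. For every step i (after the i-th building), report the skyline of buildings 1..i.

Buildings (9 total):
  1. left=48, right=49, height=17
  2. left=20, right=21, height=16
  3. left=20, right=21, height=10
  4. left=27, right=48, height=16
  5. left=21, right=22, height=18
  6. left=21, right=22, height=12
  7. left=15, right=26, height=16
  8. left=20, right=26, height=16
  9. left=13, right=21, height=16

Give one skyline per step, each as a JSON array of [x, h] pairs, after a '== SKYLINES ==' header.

== SKYLINES ==
[[48,17],[49,0]]
[[20,16],[21,0],[48,17],[49,0]]
[[20,16],[21,0],[48,17],[49,0]]
[[20,16],[21,0],[27,16],[48,17],[49,0]]
[[20,16],[21,18],[22,0],[27,16],[48,17],[49,0]]
[[20,16],[21,18],[22,0],[27,16],[48,17],[49,0]]
[[15,16],[21,18],[22,16],[26,0],[27,16],[48,17],[49,0]]
[[15,16],[21,18],[22,16],[26,0],[27,16],[48,17],[49,0]]
[[13,16],[21,18],[22,16],[26,0],[27,16],[48,17],[49,0]]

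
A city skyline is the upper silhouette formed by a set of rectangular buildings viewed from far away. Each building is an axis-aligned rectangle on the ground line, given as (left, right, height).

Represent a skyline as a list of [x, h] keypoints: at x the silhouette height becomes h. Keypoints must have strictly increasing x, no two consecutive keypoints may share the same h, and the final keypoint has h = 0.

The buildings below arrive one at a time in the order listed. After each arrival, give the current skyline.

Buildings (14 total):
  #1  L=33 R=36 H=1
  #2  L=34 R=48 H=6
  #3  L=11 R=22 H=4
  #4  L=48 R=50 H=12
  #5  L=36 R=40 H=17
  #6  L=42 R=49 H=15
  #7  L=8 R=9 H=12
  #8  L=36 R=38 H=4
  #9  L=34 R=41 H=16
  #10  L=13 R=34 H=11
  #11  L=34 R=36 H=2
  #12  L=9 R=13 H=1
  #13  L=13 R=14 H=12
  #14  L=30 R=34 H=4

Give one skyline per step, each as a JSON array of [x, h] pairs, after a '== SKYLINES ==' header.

== SKYLINES ==
[[33,1],[36,0]]
[[33,1],[34,6],[48,0]]
[[11,4],[22,0],[33,1],[34,6],[48,0]]
[[11,4],[22,0],[33,1],[34,6],[48,12],[50,0]]
[[11,4],[22,0],[33,1],[34,6],[36,17],[40,6],[48,12],[50,0]]
[[11,4],[22,0],[33,1],[34,6],[36,17],[40,6],[42,15],[49,12],[50,0]]
[[8,12],[9,0],[11,4],[22,0],[33,1],[34,6],[36,17],[40,6],[42,15],[49,12],[50,0]]
[[8,12],[9,0],[11,4],[22,0],[33,1],[34,6],[36,17],[40,6],[42,15],[49,12],[50,0]]
[[8,12],[9,0],[11,4],[22,0],[33,1],[34,16],[36,17],[40,16],[41,6],[42,15],[49,12],[50,0]]
[[8,12],[9,0],[11,4],[13,11],[34,16],[36,17],[40,16],[41,6],[42,15],[49,12],[50,0]]
[[8,12],[9,0],[11,4],[13,11],[34,16],[36,17],[40,16],[41,6],[42,15],[49,12],[50,0]]
[[8,12],[9,1],[11,4],[13,11],[34,16],[36,17],[40,16],[41,6],[42,15],[49,12],[50,0]]
[[8,12],[9,1],[11,4],[13,12],[14,11],[34,16],[36,17],[40,16],[41,6],[42,15],[49,12],[50,0]]
[[8,12],[9,1],[11,4],[13,12],[14,11],[34,16],[36,17],[40,16],[41,6],[42,15],[49,12],[50,0]]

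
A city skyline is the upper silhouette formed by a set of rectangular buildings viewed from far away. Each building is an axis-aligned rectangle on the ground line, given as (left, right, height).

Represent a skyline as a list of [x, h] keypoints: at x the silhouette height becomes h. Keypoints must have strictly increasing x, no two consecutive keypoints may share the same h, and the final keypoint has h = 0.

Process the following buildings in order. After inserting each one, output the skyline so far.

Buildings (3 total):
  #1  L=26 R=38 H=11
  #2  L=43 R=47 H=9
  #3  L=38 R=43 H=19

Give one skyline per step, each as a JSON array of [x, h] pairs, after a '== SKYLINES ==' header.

== SKYLINES ==
[[26,11],[38,0]]
[[26,11],[38,0],[43,9],[47,0]]
[[26,11],[38,19],[43,9],[47,0]]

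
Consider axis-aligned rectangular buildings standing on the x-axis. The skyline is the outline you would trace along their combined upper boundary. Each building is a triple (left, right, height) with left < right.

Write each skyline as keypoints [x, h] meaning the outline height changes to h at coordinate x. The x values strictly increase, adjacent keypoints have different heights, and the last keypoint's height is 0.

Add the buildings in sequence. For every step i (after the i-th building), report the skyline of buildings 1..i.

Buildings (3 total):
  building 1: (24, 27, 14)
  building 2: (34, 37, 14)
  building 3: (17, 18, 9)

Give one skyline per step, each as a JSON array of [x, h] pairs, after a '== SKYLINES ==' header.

== SKYLINES ==
[[24,14],[27,0]]
[[24,14],[27,0],[34,14],[37,0]]
[[17,9],[18,0],[24,14],[27,0],[34,14],[37,0]]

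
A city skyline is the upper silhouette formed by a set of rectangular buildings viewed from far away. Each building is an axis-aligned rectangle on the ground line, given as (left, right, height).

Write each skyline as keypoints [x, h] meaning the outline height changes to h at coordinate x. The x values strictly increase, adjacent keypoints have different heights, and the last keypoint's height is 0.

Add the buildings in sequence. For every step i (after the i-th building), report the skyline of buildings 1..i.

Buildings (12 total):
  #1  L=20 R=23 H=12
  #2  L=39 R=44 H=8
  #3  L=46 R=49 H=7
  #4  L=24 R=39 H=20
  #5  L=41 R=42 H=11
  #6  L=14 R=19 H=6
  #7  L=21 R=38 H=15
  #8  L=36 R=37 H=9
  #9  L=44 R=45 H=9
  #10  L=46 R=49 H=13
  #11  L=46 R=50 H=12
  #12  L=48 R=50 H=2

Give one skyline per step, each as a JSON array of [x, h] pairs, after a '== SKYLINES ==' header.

== SKYLINES ==
[[20,12],[23,0]]
[[20,12],[23,0],[39,8],[44,0]]
[[20,12],[23,0],[39,8],[44,0],[46,7],[49,0]]
[[20,12],[23,0],[24,20],[39,8],[44,0],[46,7],[49,0]]
[[20,12],[23,0],[24,20],[39,8],[41,11],[42,8],[44,0],[46,7],[49,0]]
[[14,6],[19,0],[20,12],[23,0],[24,20],[39,8],[41,11],[42,8],[44,0],[46,7],[49,0]]
[[14,6],[19,0],[20,12],[21,15],[24,20],[39,8],[41,11],[42,8],[44,0],[46,7],[49,0]]
[[14,6],[19,0],[20,12],[21,15],[24,20],[39,8],[41,11],[42,8],[44,0],[46,7],[49,0]]
[[14,6],[19,0],[20,12],[21,15],[24,20],[39,8],[41,11],[42,8],[44,9],[45,0],[46,7],[49,0]]
[[14,6],[19,0],[20,12],[21,15],[24,20],[39,8],[41,11],[42,8],[44,9],[45,0],[46,13],[49,0]]
[[14,6],[19,0],[20,12],[21,15],[24,20],[39,8],[41,11],[42,8],[44,9],[45,0],[46,13],[49,12],[50,0]]
[[14,6],[19,0],[20,12],[21,15],[24,20],[39,8],[41,11],[42,8],[44,9],[45,0],[46,13],[49,12],[50,0]]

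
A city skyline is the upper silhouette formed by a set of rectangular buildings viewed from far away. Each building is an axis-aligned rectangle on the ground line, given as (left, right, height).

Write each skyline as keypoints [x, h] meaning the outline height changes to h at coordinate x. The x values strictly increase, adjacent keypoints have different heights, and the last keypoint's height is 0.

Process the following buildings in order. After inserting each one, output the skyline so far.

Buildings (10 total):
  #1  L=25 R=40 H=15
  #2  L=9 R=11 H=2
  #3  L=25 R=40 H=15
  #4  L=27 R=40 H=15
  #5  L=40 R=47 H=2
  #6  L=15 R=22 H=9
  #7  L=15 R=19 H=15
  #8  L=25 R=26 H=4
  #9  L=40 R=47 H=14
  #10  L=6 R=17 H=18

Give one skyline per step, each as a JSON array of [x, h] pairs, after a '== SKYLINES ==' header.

== SKYLINES ==
[[25,15],[40,0]]
[[9,2],[11,0],[25,15],[40,0]]
[[9,2],[11,0],[25,15],[40,0]]
[[9,2],[11,0],[25,15],[40,0]]
[[9,2],[11,0],[25,15],[40,2],[47,0]]
[[9,2],[11,0],[15,9],[22,0],[25,15],[40,2],[47,0]]
[[9,2],[11,0],[15,15],[19,9],[22,0],[25,15],[40,2],[47,0]]
[[9,2],[11,0],[15,15],[19,9],[22,0],[25,15],[40,2],[47,0]]
[[9,2],[11,0],[15,15],[19,9],[22,0],[25,15],[40,14],[47,0]]
[[6,18],[17,15],[19,9],[22,0],[25,15],[40,14],[47,0]]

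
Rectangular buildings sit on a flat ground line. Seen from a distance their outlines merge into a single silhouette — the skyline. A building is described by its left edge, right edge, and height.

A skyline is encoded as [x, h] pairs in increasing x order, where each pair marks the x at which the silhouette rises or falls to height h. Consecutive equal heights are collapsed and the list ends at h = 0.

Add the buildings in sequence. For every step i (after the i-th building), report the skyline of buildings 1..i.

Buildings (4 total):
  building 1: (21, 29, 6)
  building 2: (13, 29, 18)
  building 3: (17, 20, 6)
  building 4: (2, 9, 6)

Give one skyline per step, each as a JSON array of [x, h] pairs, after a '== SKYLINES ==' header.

== SKYLINES ==
[[21,6],[29,0]]
[[13,18],[29,0]]
[[13,18],[29,0]]
[[2,6],[9,0],[13,18],[29,0]]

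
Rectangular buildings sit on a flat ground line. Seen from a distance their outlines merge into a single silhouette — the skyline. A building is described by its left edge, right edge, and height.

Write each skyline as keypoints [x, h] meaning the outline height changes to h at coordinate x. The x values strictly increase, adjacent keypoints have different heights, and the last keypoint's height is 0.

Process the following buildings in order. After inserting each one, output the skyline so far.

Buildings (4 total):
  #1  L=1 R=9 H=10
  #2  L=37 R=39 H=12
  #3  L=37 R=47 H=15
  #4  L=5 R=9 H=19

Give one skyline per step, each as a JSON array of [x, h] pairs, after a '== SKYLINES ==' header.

== SKYLINES ==
[[1,10],[9,0]]
[[1,10],[9,0],[37,12],[39,0]]
[[1,10],[9,0],[37,15],[47,0]]
[[1,10],[5,19],[9,0],[37,15],[47,0]]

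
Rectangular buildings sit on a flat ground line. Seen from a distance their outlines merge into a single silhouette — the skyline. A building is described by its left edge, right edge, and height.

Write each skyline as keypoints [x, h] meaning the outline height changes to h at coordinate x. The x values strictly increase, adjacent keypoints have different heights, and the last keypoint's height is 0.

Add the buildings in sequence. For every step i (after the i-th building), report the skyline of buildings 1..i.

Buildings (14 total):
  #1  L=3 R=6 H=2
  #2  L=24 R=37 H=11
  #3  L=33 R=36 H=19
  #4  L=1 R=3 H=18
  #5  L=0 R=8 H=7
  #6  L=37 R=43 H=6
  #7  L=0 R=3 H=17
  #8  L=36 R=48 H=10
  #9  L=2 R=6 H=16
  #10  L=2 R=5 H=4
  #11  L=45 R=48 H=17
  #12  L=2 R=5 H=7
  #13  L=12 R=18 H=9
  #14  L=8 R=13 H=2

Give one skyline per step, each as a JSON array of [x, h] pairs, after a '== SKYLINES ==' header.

== SKYLINES ==
[[3,2],[6,0]]
[[3,2],[6,0],[24,11],[37,0]]
[[3,2],[6,0],[24,11],[33,19],[36,11],[37,0]]
[[1,18],[3,2],[6,0],[24,11],[33,19],[36,11],[37,0]]
[[0,7],[1,18],[3,7],[8,0],[24,11],[33,19],[36,11],[37,0]]
[[0,7],[1,18],[3,7],[8,0],[24,11],[33,19],[36,11],[37,6],[43,0]]
[[0,17],[1,18],[3,7],[8,0],[24,11],[33,19],[36,11],[37,6],[43,0]]
[[0,17],[1,18],[3,7],[8,0],[24,11],[33,19],[36,11],[37,10],[48,0]]
[[0,17],[1,18],[3,16],[6,7],[8,0],[24,11],[33,19],[36,11],[37,10],[48,0]]
[[0,17],[1,18],[3,16],[6,7],[8,0],[24,11],[33,19],[36,11],[37,10],[48,0]]
[[0,17],[1,18],[3,16],[6,7],[8,0],[24,11],[33,19],[36,11],[37,10],[45,17],[48,0]]
[[0,17],[1,18],[3,16],[6,7],[8,0],[24,11],[33,19],[36,11],[37,10],[45,17],[48,0]]
[[0,17],[1,18],[3,16],[6,7],[8,0],[12,9],[18,0],[24,11],[33,19],[36,11],[37,10],[45,17],[48,0]]
[[0,17],[1,18],[3,16],[6,7],[8,2],[12,9],[18,0],[24,11],[33,19],[36,11],[37,10],[45,17],[48,0]]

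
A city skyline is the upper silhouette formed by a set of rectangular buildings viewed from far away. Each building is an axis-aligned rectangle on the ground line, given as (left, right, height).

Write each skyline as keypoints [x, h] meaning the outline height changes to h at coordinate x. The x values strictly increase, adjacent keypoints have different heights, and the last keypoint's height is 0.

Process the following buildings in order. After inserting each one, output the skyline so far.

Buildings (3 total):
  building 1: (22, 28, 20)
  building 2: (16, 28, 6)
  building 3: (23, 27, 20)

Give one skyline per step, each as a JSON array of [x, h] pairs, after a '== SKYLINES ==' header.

== SKYLINES ==
[[22,20],[28,0]]
[[16,6],[22,20],[28,0]]
[[16,6],[22,20],[28,0]]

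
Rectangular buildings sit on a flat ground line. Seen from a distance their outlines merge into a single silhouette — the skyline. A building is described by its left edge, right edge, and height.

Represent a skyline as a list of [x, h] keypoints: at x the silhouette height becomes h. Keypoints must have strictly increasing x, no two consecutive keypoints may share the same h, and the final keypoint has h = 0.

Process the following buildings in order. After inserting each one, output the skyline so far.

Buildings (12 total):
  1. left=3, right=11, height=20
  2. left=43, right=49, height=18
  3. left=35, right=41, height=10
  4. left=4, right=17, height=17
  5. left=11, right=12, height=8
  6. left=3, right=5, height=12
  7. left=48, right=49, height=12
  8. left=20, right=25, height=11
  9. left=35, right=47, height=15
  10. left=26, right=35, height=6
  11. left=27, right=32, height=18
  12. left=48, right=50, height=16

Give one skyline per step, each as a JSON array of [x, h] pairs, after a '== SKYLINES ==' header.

== SKYLINES ==
[[3,20],[11,0]]
[[3,20],[11,0],[43,18],[49,0]]
[[3,20],[11,0],[35,10],[41,0],[43,18],[49,0]]
[[3,20],[11,17],[17,0],[35,10],[41,0],[43,18],[49,0]]
[[3,20],[11,17],[17,0],[35,10],[41,0],[43,18],[49,0]]
[[3,20],[11,17],[17,0],[35,10],[41,0],[43,18],[49,0]]
[[3,20],[11,17],[17,0],[35,10],[41,0],[43,18],[49,0]]
[[3,20],[11,17],[17,0],[20,11],[25,0],[35,10],[41,0],[43,18],[49,0]]
[[3,20],[11,17],[17,0],[20,11],[25,0],[35,15],[43,18],[49,0]]
[[3,20],[11,17],[17,0],[20,11],[25,0],[26,6],[35,15],[43,18],[49,0]]
[[3,20],[11,17],[17,0],[20,11],[25,0],[26,6],[27,18],[32,6],[35,15],[43,18],[49,0]]
[[3,20],[11,17],[17,0],[20,11],[25,0],[26,6],[27,18],[32,6],[35,15],[43,18],[49,16],[50,0]]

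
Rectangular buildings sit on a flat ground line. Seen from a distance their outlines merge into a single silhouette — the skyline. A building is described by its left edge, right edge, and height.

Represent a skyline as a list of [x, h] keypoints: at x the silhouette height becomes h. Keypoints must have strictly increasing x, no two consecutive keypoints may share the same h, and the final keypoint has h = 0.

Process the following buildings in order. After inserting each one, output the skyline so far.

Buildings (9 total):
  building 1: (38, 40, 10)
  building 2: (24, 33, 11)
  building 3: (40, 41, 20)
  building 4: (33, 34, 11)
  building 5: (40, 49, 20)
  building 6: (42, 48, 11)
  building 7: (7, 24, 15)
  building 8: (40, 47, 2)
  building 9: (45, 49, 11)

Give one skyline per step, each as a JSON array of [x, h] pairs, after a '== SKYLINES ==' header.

== SKYLINES ==
[[38,10],[40,0]]
[[24,11],[33,0],[38,10],[40,0]]
[[24,11],[33,0],[38,10],[40,20],[41,0]]
[[24,11],[34,0],[38,10],[40,20],[41,0]]
[[24,11],[34,0],[38,10],[40,20],[49,0]]
[[24,11],[34,0],[38,10],[40,20],[49,0]]
[[7,15],[24,11],[34,0],[38,10],[40,20],[49,0]]
[[7,15],[24,11],[34,0],[38,10],[40,20],[49,0]]
[[7,15],[24,11],[34,0],[38,10],[40,20],[49,0]]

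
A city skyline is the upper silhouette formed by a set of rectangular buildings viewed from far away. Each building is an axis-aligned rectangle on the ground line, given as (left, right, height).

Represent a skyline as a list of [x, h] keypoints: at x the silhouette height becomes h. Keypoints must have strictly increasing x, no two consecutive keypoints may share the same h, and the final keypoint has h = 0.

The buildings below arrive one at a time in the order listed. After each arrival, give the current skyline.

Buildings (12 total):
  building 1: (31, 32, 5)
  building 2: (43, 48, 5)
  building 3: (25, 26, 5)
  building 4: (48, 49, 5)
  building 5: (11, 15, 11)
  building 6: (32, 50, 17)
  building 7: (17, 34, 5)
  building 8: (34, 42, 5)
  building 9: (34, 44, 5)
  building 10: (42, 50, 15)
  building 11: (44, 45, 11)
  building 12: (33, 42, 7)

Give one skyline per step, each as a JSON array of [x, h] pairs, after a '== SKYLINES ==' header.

== SKYLINES ==
[[31,5],[32,0]]
[[31,5],[32,0],[43,5],[48,0]]
[[25,5],[26,0],[31,5],[32,0],[43,5],[48,0]]
[[25,5],[26,0],[31,5],[32,0],[43,5],[49,0]]
[[11,11],[15,0],[25,5],[26,0],[31,5],[32,0],[43,5],[49,0]]
[[11,11],[15,0],[25,5],[26,0],[31,5],[32,17],[50,0]]
[[11,11],[15,0],[17,5],[32,17],[50,0]]
[[11,11],[15,0],[17,5],[32,17],[50,0]]
[[11,11],[15,0],[17,5],[32,17],[50,0]]
[[11,11],[15,0],[17,5],[32,17],[50,0]]
[[11,11],[15,0],[17,5],[32,17],[50,0]]
[[11,11],[15,0],[17,5],[32,17],[50,0]]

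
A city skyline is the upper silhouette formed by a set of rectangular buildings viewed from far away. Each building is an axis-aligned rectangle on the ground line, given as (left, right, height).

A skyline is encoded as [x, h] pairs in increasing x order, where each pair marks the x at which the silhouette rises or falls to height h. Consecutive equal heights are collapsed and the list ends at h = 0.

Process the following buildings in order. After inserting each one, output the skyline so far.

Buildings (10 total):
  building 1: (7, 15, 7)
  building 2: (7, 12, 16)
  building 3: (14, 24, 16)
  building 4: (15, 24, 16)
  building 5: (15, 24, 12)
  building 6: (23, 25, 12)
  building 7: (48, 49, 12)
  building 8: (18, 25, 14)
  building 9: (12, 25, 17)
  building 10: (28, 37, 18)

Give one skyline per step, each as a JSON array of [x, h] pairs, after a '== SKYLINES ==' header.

== SKYLINES ==
[[7,7],[15,0]]
[[7,16],[12,7],[15,0]]
[[7,16],[12,7],[14,16],[24,0]]
[[7,16],[12,7],[14,16],[24,0]]
[[7,16],[12,7],[14,16],[24,0]]
[[7,16],[12,7],[14,16],[24,12],[25,0]]
[[7,16],[12,7],[14,16],[24,12],[25,0],[48,12],[49,0]]
[[7,16],[12,7],[14,16],[24,14],[25,0],[48,12],[49,0]]
[[7,16],[12,17],[25,0],[48,12],[49,0]]
[[7,16],[12,17],[25,0],[28,18],[37,0],[48,12],[49,0]]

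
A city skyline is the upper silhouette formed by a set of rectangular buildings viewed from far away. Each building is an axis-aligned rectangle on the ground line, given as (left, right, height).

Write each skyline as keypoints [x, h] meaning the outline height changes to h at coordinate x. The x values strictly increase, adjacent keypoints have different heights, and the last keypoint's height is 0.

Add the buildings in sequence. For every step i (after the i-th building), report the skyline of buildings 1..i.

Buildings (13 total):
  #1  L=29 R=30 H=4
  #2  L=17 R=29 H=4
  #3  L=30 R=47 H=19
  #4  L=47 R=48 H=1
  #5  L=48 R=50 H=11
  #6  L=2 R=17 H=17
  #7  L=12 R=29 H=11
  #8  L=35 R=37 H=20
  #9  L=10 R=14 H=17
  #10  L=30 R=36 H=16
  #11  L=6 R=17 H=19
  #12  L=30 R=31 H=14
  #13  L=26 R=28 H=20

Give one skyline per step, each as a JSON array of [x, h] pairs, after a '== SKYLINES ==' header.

== SKYLINES ==
[[29,4],[30,0]]
[[17,4],[30,0]]
[[17,4],[30,19],[47,0]]
[[17,4],[30,19],[47,1],[48,0]]
[[17,4],[30,19],[47,1],[48,11],[50,0]]
[[2,17],[17,4],[30,19],[47,1],[48,11],[50,0]]
[[2,17],[17,11],[29,4],[30,19],[47,1],[48,11],[50,0]]
[[2,17],[17,11],[29,4],[30,19],[35,20],[37,19],[47,1],[48,11],[50,0]]
[[2,17],[17,11],[29,4],[30,19],[35,20],[37,19],[47,1],[48,11],[50,0]]
[[2,17],[17,11],[29,4],[30,19],[35,20],[37,19],[47,1],[48,11],[50,0]]
[[2,17],[6,19],[17,11],[29,4],[30,19],[35,20],[37,19],[47,1],[48,11],[50,0]]
[[2,17],[6,19],[17,11],[29,4],[30,19],[35,20],[37,19],[47,1],[48,11],[50,0]]
[[2,17],[6,19],[17,11],[26,20],[28,11],[29,4],[30,19],[35,20],[37,19],[47,1],[48,11],[50,0]]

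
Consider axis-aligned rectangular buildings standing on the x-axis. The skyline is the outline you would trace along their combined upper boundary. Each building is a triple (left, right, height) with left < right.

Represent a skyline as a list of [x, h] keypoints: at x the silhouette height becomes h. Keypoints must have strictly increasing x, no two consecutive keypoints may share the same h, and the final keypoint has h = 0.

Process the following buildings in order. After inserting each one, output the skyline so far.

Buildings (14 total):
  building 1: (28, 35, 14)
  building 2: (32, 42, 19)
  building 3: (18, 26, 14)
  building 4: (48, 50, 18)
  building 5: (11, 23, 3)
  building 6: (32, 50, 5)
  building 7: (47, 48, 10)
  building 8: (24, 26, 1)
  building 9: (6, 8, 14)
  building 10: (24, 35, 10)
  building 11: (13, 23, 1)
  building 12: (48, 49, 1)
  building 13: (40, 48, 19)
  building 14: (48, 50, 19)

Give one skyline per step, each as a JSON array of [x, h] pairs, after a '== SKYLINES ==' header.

== SKYLINES ==
[[28,14],[35,0]]
[[28,14],[32,19],[42,0]]
[[18,14],[26,0],[28,14],[32,19],[42,0]]
[[18,14],[26,0],[28,14],[32,19],[42,0],[48,18],[50,0]]
[[11,3],[18,14],[26,0],[28,14],[32,19],[42,0],[48,18],[50,0]]
[[11,3],[18,14],[26,0],[28,14],[32,19],[42,5],[48,18],[50,0]]
[[11,3],[18,14],[26,0],[28,14],[32,19],[42,5],[47,10],[48,18],[50,0]]
[[11,3],[18,14],[26,0],[28,14],[32,19],[42,5],[47,10],[48,18],[50,0]]
[[6,14],[8,0],[11,3],[18,14],[26,0],[28,14],[32,19],[42,5],[47,10],[48,18],[50,0]]
[[6,14],[8,0],[11,3],[18,14],[26,10],[28,14],[32,19],[42,5],[47,10],[48,18],[50,0]]
[[6,14],[8,0],[11,3],[18,14],[26,10],[28,14],[32,19],[42,5],[47,10],[48,18],[50,0]]
[[6,14],[8,0],[11,3],[18,14],[26,10],[28,14],[32,19],[42,5],[47,10],[48,18],[50,0]]
[[6,14],[8,0],[11,3],[18,14],[26,10],[28,14],[32,19],[48,18],[50,0]]
[[6,14],[8,0],[11,3],[18,14],[26,10],[28,14],[32,19],[50,0]]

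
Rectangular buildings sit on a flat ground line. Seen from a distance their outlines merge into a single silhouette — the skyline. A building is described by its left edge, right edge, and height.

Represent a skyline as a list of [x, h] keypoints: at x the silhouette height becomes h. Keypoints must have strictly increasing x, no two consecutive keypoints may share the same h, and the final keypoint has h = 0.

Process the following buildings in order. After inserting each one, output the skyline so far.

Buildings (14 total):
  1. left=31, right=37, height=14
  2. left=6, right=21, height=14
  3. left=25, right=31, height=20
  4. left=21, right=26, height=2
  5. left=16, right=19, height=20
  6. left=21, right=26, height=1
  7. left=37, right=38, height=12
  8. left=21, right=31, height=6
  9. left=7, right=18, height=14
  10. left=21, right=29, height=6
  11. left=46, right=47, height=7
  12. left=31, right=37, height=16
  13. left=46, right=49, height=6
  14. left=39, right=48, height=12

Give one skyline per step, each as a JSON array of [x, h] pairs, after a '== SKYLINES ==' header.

== SKYLINES ==
[[31,14],[37,0]]
[[6,14],[21,0],[31,14],[37,0]]
[[6,14],[21,0],[25,20],[31,14],[37,0]]
[[6,14],[21,2],[25,20],[31,14],[37,0]]
[[6,14],[16,20],[19,14],[21,2],[25,20],[31,14],[37,0]]
[[6,14],[16,20],[19,14],[21,2],[25,20],[31,14],[37,0]]
[[6,14],[16,20],[19,14],[21,2],[25,20],[31,14],[37,12],[38,0]]
[[6,14],[16,20],[19,14],[21,6],[25,20],[31,14],[37,12],[38,0]]
[[6,14],[16,20],[19,14],[21,6],[25,20],[31,14],[37,12],[38,0]]
[[6,14],[16,20],[19,14],[21,6],[25,20],[31,14],[37,12],[38,0]]
[[6,14],[16,20],[19,14],[21,6],[25,20],[31,14],[37,12],[38,0],[46,7],[47,0]]
[[6,14],[16,20],[19,14],[21,6],[25,20],[31,16],[37,12],[38,0],[46,7],[47,0]]
[[6,14],[16,20],[19,14],[21,6],[25,20],[31,16],[37,12],[38,0],[46,7],[47,6],[49,0]]
[[6,14],[16,20],[19,14],[21,6],[25,20],[31,16],[37,12],[38,0],[39,12],[48,6],[49,0]]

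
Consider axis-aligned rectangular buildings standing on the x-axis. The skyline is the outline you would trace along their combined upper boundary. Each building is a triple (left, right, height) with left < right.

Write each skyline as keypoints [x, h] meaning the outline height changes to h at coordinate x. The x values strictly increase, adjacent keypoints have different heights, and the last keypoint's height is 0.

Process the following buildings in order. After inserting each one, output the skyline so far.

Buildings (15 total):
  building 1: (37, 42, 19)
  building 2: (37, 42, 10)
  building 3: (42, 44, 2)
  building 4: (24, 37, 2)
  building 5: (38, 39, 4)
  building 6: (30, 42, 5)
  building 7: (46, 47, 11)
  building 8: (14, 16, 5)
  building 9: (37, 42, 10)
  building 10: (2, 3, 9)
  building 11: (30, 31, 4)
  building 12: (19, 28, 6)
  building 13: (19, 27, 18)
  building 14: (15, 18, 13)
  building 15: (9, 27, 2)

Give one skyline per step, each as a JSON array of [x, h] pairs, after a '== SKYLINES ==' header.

== SKYLINES ==
[[37,19],[42,0]]
[[37,19],[42,0]]
[[37,19],[42,2],[44,0]]
[[24,2],[37,19],[42,2],[44,0]]
[[24,2],[37,19],[42,2],[44,0]]
[[24,2],[30,5],[37,19],[42,2],[44,0]]
[[24,2],[30,5],[37,19],[42,2],[44,0],[46,11],[47,0]]
[[14,5],[16,0],[24,2],[30,5],[37,19],[42,2],[44,0],[46,11],[47,0]]
[[14,5],[16,0],[24,2],[30,5],[37,19],[42,2],[44,0],[46,11],[47,0]]
[[2,9],[3,0],[14,5],[16,0],[24,2],[30,5],[37,19],[42,2],[44,0],[46,11],[47,0]]
[[2,9],[3,0],[14,5],[16,0],[24,2],[30,5],[37,19],[42,2],[44,0],[46,11],[47,0]]
[[2,9],[3,0],[14,5],[16,0],[19,6],[28,2],[30,5],[37,19],[42,2],[44,0],[46,11],[47,0]]
[[2,9],[3,0],[14,5],[16,0],[19,18],[27,6],[28,2],[30,5],[37,19],[42,2],[44,0],[46,11],[47,0]]
[[2,9],[3,0],[14,5],[15,13],[18,0],[19,18],[27,6],[28,2],[30,5],[37,19],[42,2],[44,0],[46,11],[47,0]]
[[2,9],[3,0],[9,2],[14,5],[15,13],[18,2],[19,18],[27,6],[28,2],[30,5],[37,19],[42,2],[44,0],[46,11],[47,0]]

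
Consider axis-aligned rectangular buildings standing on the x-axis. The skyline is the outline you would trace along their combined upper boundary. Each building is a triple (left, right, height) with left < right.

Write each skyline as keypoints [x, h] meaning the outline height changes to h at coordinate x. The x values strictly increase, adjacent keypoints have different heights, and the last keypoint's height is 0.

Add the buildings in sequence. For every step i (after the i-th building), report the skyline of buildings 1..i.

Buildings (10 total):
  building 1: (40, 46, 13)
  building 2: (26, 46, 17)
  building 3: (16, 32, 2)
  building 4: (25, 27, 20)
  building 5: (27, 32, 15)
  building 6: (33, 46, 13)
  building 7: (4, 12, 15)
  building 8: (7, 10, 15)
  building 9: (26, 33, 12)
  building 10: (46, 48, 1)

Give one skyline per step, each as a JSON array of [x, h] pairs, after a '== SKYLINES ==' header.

== SKYLINES ==
[[40,13],[46,0]]
[[26,17],[46,0]]
[[16,2],[26,17],[46,0]]
[[16,2],[25,20],[27,17],[46,0]]
[[16,2],[25,20],[27,17],[46,0]]
[[16,2],[25,20],[27,17],[46,0]]
[[4,15],[12,0],[16,2],[25,20],[27,17],[46,0]]
[[4,15],[12,0],[16,2],[25,20],[27,17],[46,0]]
[[4,15],[12,0],[16,2],[25,20],[27,17],[46,0]]
[[4,15],[12,0],[16,2],[25,20],[27,17],[46,1],[48,0]]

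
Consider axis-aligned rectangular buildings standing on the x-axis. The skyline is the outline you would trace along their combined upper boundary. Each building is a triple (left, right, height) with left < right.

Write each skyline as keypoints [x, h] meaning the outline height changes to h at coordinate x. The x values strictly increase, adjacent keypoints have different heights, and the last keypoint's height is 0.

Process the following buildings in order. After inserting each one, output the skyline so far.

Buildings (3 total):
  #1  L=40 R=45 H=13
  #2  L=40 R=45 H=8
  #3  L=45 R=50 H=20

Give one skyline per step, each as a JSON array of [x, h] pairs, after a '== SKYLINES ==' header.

== SKYLINES ==
[[40,13],[45,0]]
[[40,13],[45,0]]
[[40,13],[45,20],[50,0]]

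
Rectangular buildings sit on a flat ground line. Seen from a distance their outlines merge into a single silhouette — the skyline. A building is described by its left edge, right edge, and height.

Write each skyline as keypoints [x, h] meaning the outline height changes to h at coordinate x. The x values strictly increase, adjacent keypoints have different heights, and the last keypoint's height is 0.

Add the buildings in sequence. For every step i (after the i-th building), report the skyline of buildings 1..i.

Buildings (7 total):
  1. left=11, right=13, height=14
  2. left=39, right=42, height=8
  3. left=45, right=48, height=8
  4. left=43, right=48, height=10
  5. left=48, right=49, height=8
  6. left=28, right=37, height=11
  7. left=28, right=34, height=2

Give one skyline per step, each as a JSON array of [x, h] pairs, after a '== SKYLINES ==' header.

== SKYLINES ==
[[11,14],[13,0]]
[[11,14],[13,0],[39,8],[42,0]]
[[11,14],[13,0],[39,8],[42,0],[45,8],[48,0]]
[[11,14],[13,0],[39,8],[42,0],[43,10],[48,0]]
[[11,14],[13,0],[39,8],[42,0],[43,10],[48,8],[49,0]]
[[11,14],[13,0],[28,11],[37,0],[39,8],[42,0],[43,10],[48,8],[49,0]]
[[11,14],[13,0],[28,11],[37,0],[39,8],[42,0],[43,10],[48,8],[49,0]]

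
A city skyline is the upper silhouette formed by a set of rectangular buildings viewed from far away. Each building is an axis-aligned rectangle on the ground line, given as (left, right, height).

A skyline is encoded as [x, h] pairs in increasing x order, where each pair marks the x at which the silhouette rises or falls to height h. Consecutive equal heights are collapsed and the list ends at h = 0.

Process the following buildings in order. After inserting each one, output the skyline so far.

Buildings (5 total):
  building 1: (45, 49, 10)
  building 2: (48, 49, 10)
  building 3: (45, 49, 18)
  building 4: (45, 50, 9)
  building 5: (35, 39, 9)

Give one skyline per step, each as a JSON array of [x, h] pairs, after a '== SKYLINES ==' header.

== SKYLINES ==
[[45,10],[49,0]]
[[45,10],[49,0]]
[[45,18],[49,0]]
[[45,18],[49,9],[50,0]]
[[35,9],[39,0],[45,18],[49,9],[50,0]]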